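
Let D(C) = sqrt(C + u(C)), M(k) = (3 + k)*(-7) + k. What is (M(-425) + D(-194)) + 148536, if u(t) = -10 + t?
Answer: 151065 + I*sqrt(398) ≈ 1.5107e+5 + 19.95*I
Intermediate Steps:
M(k) = -21 - 6*k (M(k) = (-21 - 7*k) + k = -21 - 6*k)
D(C) = sqrt(-10 + 2*C) (D(C) = sqrt(C + (-10 + C)) = sqrt(-10 + 2*C))
(M(-425) + D(-194)) + 148536 = ((-21 - 6*(-425)) + sqrt(-10 + 2*(-194))) + 148536 = ((-21 + 2550) + sqrt(-10 - 388)) + 148536 = (2529 + sqrt(-398)) + 148536 = (2529 + I*sqrt(398)) + 148536 = 151065 + I*sqrt(398)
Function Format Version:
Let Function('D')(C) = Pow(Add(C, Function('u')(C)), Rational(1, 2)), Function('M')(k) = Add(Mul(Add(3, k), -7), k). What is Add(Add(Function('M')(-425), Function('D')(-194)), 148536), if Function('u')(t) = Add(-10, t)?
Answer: Add(151065, Mul(I, Pow(398, Rational(1, 2)))) ≈ Add(1.5107e+5, Mul(19.950, I))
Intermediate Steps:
Function('M')(k) = Add(-21, Mul(-6, k)) (Function('M')(k) = Add(Add(-21, Mul(-7, k)), k) = Add(-21, Mul(-6, k)))
Function('D')(C) = Pow(Add(-10, Mul(2, C)), Rational(1, 2)) (Function('D')(C) = Pow(Add(C, Add(-10, C)), Rational(1, 2)) = Pow(Add(-10, Mul(2, C)), Rational(1, 2)))
Add(Add(Function('M')(-425), Function('D')(-194)), 148536) = Add(Add(Add(-21, Mul(-6, -425)), Pow(Add(-10, Mul(2, -194)), Rational(1, 2))), 148536) = Add(Add(Add(-21, 2550), Pow(Add(-10, -388), Rational(1, 2))), 148536) = Add(Add(2529, Pow(-398, Rational(1, 2))), 148536) = Add(Add(2529, Mul(I, Pow(398, Rational(1, 2)))), 148536) = Add(151065, Mul(I, Pow(398, Rational(1, 2))))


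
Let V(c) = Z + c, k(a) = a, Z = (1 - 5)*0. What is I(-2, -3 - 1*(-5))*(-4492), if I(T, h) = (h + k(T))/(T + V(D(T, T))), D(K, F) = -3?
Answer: 0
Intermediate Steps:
Z = 0 (Z = -4*0 = 0)
V(c) = c (V(c) = 0 + c = c)
I(T, h) = (T + h)/(-3 + T) (I(T, h) = (h + T)/(T - 3) = (T + h)/(-3 + T))
I(-2, -3 - 1*(-5))*(-4492) = ((-2 + (-3 - 1*(-5)))/(-3 - 2))*(-4492) = ((-2 + (-3 + 5))/(-5))*(-4492) = -(-2 + 2)/5*(-4492) = -⅕*0*(-4492) = 0*(-4492) = 0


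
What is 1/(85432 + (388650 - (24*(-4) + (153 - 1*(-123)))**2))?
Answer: 1/441682 ≈ 2.2641e-6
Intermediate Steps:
1/(85432 + (388650 - (24*(-4) + (153 - 1*(-123)))**2)) = 1/(85432 + (388650 - (-96 + (153 + 123))**2)) = 1/(85432 + (388650 - (-96 + 276)**2)) = 1/(85432 + (388650 - 1*180**2)) = 1/(85432 + (388650 - 1*32400)) = 1/(85432 + (388650 - 32400)) = 1/(85432 + 356250) = 1/441682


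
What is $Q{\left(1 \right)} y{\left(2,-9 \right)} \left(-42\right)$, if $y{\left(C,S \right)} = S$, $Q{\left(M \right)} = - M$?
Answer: $-378$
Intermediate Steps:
$Q{\left(1 \right)} y{\left(2,-9 \right)} \left(-42\right) = \left(-1\right) 1 \left(-9\right) \left(-42\right) = \left(-1\right) \left(-9\right) \left(-42\right) = 9 \left(-42\right) = -378$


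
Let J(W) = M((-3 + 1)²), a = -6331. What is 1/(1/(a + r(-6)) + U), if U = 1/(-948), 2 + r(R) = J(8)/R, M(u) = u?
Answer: -18012948/21845 ≈ -824.58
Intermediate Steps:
J(W) = 4 (J(W) = (-3 + 1)² = (-2)² = 4)
r(R) = -2 + 4/R
U = -1/948 ≈ -0.0010549
1/(1/(a + r(-6)) + U) = 1/(1/(-6331 + (-2 + 4/(-6))) - 1/948) = 1/(1/(-6331 + (-2 + 4*(-⅙))) - 1/948) = 1/(1/(-6331 + (-2 - ⅔)) - 1/948) = 1/(1/(-6331 - 8/3) - 1/948) = 1/(1/(-19001/3) - 1/948) = 1/(-3/19001 - 1/948) = 1/(-21845/18012948) = -18012948/21845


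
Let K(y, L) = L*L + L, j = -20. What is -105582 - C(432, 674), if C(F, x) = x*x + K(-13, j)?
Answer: -560238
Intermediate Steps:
K(y, L) = L + L² (K(y, L) = L² + L = L + L²)
C(F, x) = 380 + x² (C(F, x) = x*x - 20*(1 - 20) = x² - 20*(-19) = x² + 380 = 380 + x²)
-105582 - C(432, 674) = -105582 - (380 + 674²) = -105582 - (380 + 454276) = -105582 - 1*454656 = -105582 - 454656 = -560238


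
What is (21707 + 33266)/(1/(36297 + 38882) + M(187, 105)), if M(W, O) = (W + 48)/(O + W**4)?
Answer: 5053734776243578022/1240498131 ≈ 4.0740e+9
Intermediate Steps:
M(W, O) = (48 + W)/(O + W**4)
(21707 + 33266)/(1/(36297 + 38882) + M(187, 105)) = (21707 + 33266)/(1/(36297 + 38882) + (48 + 187)/(105 + 187**4)) = 54973/(1/75179 + 235/(105 + 1222830961)) = 54973/(1/75179 + 235/1222831066) = 54973/(1240498131/91931216710814) = 54973*(91931216710814/1240498131) = 5053734776243578022/1240498131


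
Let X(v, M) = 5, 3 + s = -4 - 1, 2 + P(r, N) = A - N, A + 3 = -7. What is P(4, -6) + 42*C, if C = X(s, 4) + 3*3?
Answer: 582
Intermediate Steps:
A = -10 (A = -3 - 7 = -10)
P(r, N) = -12 - N (P(r, N) = -2 + (-10 - N) = -12 - N)
s = -8 (s = -3 + (-4 - 1) = -3 - 5 = -8)
C = 14 (C = 5 + 3*3 = 5 + 9 = 14)
P(4, -6) + 42*C = (-12 - 1*(-6)) + 42*14 = (-12 + 6) + 588 = -6 + 588 = 582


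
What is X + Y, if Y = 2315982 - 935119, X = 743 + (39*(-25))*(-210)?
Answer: 1586356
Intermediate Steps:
X = 205493 (X = 743 - 975*(-210) = 743 + 204750 = 205493)
Y = 1380863
X + Y = 205493 + 1380863 = 1586356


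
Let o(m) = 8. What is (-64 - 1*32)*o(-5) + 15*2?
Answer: -738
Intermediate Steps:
(-64 - 1*32)*o(-5) + 15*2 = (-64 - 1*32)*8 + 15*2 = (-64 - 32)*8 + 30 = -96*8 + 30 = -768 + 30 = -738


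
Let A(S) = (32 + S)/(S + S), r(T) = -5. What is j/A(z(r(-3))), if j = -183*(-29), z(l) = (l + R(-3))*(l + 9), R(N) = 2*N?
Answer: 38918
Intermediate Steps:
z(l) = (-6 + l)*(9 + l) (z(l) = (l + 2*(-3))*(l + 9) = (l - 6)*(9 + l) = (-6 + l)*(9 + l))
A(S) = (32 + S)/(2*S) (A(S) = (32 + S)/((2*S)) = (32 + S)*(1/(2*S)) = (32 + S)/(2*S))
j = 5307
j/A(z(r(-3))) = 5307/(((32 + (-54 + (-5)² + 3*(-5)))/(2*(-54 + (-5)² + 3*(-5))))) = 5307/(((32 + (-54 + 25 - 15))/(2*(-54 + 25 - 15)))) = 5307/(((½)*(32 - 44)/(-44))) = 5307/(((½)*(-1/44)*(-12))) = 5307/(3/22) = 5307*(22/3) = 38918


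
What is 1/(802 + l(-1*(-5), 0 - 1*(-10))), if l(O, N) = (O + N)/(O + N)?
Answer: 1/803 ≈ 0.0012453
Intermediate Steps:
l(O, N) = 1 (l(O, N) = (N + O)/(N + O) = 1)
1/(802 + l(-1*(-5), 0 - 1*(-10))) = 1/(802 + 1) = 1/803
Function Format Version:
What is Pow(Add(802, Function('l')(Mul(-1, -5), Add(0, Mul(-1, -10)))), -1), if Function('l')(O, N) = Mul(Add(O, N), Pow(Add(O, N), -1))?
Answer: Rational(1, 803) ≈ 0.0012453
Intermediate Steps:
Function('l')(O, N) = 1 (Function('l')(O, N) = Mul(Add(N, O), Pow(Add(N, O), -1)) = 1)
Pow(Add(802, Function('l')(Mul(-1, -5), Add(0, Mul(-1, -10)))), -1) = Pow(Add(802, 1), -1) = Pow(803, -1) = Rational(1, 803)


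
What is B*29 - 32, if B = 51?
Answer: 1447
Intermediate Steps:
B*29 - 32 = 51*29 - 32 = 1479 - 32 = 1447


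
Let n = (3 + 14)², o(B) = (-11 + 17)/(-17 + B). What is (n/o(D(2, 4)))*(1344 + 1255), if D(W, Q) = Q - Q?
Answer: -12768887/6 ≈ -2.1281e+6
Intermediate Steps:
D(W, Q) = 0
o(B) = 6/(-17 + B)
n = 289 (n = 17² = 289)
(n/o(D(2, 4)))*(1344 + 1255) = (289/((6/(-17 + 0))))*(1344 + 1255) = (289/((6/(-17))))*2599 = (289/((6*(-1/17))))*2599 = (289/(-6/17))*2599 = (289*(-17/6))*2599 = -4913/6*2599 = -12768887/6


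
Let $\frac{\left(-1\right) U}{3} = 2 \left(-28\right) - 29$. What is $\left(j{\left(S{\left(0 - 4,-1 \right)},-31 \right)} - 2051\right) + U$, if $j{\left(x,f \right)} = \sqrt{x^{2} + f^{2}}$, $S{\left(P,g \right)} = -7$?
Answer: $-1796 + \sqrt{1010} \approx -1764.2$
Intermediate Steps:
$U = 255$ ($U = - 3 \left(2 \left(-28\right) - 29\right) = - 3 \left(-56 - 29\right) = \left(-3\right) \left(-85\right) = 255$)
$j{\left(x,f \right)} = \sqrt{f^{2} + x^{2}}$
$\left(j{\left(S{\left(0 - 4,-1 \right)},-31 \right)} - 2051\right) + U = \left(\sqrt{\left(-31\right)^{2} + \left(-7\right)^{2}} - 2051\right) + 255 = \left(\sqrt{961 + 49} - 2051\right) + 255 = \left(\sqrt{1010} - 2051\right) + 255 = \left(-2051 + \sqrt{1010}\right) + 255 = -1796 + \sqrt{1010}$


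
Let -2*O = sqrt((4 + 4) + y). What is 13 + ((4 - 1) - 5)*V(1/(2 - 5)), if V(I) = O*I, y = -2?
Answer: 13 - sqrt(6)/3 ≈ 12.184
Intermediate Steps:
O = -sqrt(6)/2 (O = -sqrt((4 + 4) - 2)/2 = -sqrt(8 - 2)/2 = -sqrt(6)/2 ≈ -1.2247)
V(I) = -I*sqrt(6)/2 (V(I) = (-sqrt(6)/2)*I = -I*sqrt(6)/2)
13 + ((4 - 1) - 5)*V(1/(2 - 5)) = 13 + ((4 - 1) - 5)*(-sqrt(6)/(2*(2 - 5))) = 13 + (3 - 5)*(-1/2*sqrt(6)/(-3)) = 13 - (-1)*(-1)*sqrt(6)/3 = 13 - sqrt(6)/3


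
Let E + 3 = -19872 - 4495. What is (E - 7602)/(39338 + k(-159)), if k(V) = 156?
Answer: -15986/19747 ≈ -0.80954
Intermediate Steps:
E = -24370 (E = -3 + (-19872 - 4495) = -3 - 24367 = -24370)
(E - 7602)/(39338 + k(-159)) = (-24370 - 7602)/(39338 + 156) = -31972/39494 = -31972*1/39494 = -15986/19747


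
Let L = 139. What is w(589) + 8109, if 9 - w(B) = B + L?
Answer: 7390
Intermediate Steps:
w(B) = -130 - B (w(B) = 9 - (B + 139) = 9 - (139 + B) = 9 + (-139 - B) = -130 - B)
w(589) + 8109 = (-130 - 1*589) + 8109 = (-130 - 589) + 8109 = -719 + 8109 = 7390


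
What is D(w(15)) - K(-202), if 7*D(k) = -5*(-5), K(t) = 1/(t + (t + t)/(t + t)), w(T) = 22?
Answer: 5032/1407 ≈ 3.5764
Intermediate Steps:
K(t) = 1/(1 + t) (K(t) = 1/(t + (2*t)/((2*t))) = 1/(t + (2*t)*(1/(2*t))) = 1/(t + 1) = 1/(1 + t))
D(k) = 25/7 (D(k) = (-5*(-5))/7 = (1/7)*25 = 25/7)
D(w(15)) - K(-202) = 25/7 - 1/(1 - 202) = 25/7 - 1/(-201) = 25/7 - 1*(-1/201) = 25/7 + 1/201 = 5032/1407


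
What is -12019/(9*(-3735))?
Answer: 12019/33615 ≈ 0.35755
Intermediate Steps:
-12019/(9*(-3735)) = -12019/(-33615) = -12019*(-1/33615) = 12019/33615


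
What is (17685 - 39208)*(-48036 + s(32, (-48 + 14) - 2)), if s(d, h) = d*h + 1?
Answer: 1058651801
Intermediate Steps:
s(d, h) = 1 + d*h
(17685 - 39208)*(-48036 + s(32, (-48 + 14) - 2)) = (17685 - 39208)*(-48036 + (1 + 32*((-48 + 14) - 2))) = -21523*(-48036 + (1 + 32*(-34 - 2))) = -21523*(-48036 + (1 + 32*(-36))) = -21523*(-48036 + (1 - 1152)) = -21523*(-48036 - 1151) = -21523*(-49187) = 1058651801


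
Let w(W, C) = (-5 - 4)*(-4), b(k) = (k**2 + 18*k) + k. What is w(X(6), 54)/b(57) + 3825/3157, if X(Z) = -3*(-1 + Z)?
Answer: 1390296/1139677 ≈ 1.2199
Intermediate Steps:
b(k) = k**2 + 19*k
X(Z) = 3 - 3*Z
w(W, C) = 36 (w(W, C) = -9*(-4) = 36)
w(X(6), 54)/b(57) + 3825/3157 = 36/((57*(19 + 57))) + 3825/3157 = 36/((57*76)) + 3825*(1/3157) = 36/4332 + 3825/3157 = 36*(1/4332) + 3825/3157 = 3/361 + 3825/3157 = 1390296/1139677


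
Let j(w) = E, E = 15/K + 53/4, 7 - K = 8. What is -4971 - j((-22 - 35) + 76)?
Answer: -19877/4 ≈ -4969.3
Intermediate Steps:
K = -1 (K = 7 - 1*8 = 7 - 8 = -1)
E = -7/4 (E = 15/(-1) + 53/4 = 15*(-1) + 53*(¼) = -15 + 53/4 = -7/4 ≈ -1.7500)
j(w) = -7/4
-4971 - j((-22 - 35) + 76) = -4971 - 1*(-7/4) = -4971 + 7/4 = -19877/4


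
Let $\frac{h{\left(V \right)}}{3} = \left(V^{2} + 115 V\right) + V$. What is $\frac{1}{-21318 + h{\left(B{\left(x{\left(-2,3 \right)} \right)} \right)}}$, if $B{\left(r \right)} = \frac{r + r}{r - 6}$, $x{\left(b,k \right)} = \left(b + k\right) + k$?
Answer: $- \frac{1}{22662} \approx -4.4127 \cdot 10^{-5}$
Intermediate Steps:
$x{\left(b,k \right)} = b + 2 k$
$B{\left(r \right)} = \frac{2 r}{-6 + r}$
$h{\left(V \right)} = 3 V^{2} + 348 V$ ($h{\left(V \right)} = 3 \left(\left(V^{2} + 115 V\right) + V\right) = 3 \left(V^{2} + 116 V\right) = 3 V^{2} + 348 V$)
$\frac{1}{-21318 + h{\left(B{\left(x{\left(-2,3 \right)} \right)} \right)}} = \frac{1}{-21318 + 3 \frac{2 \left(-2 + 2 \cdot 3\right)}{-6 + \left(-2 + 2 \cdot 3\right)} \left(116 + \frac{2 \left(-2 + 2 \cdot 3\right)}{-6 + \left(-2 + 2 \cdot 3\right)}\right)} = \frac{1}{-21318 + 3 \frac{2 \left(-2 + 6\right)}{-6 + \left(-2 + 6\right)} \left(116 + \frac{2 \left(-2 + 6\right)}{-6 + \left(-2 + 6\right)}\right)} = \frac{1}{-21318 + 3 \cdot 2 \cdot 4 \frac{1}{-6 + 4} \left(116 + 2 \cdot 4 \frac{1}{-6 + 4}\right)} = \frac{1}{-21318 + 3 \cdot 2 \cdot 4 \frac{1}{-2} \left(116 + 2 \cdot 4 \frac{1}{-2}\right)} = \frac{1}{-21318 + 3 \cdot 2 \cdot 4 \left(- \frac{1}{2}\right) \left(116 + 2 \cdot 4 \left(- \frac{1}{2}\right)\right)} = \frac{1}{-21318 + 3 \left(-4\right) \left(116 - 4\right)} = \frac{1}{-21318 + 3 \left(-4\right) 112} = \frac{1}{-21318 - 1344} = \frac{1}{-22662} = - \frac{1}{22662}$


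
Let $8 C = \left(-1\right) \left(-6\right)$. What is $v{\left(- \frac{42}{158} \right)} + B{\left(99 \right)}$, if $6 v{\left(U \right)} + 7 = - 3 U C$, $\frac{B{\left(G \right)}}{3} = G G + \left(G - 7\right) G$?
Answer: $\frac{107552369}{1896} \approx 56726.0$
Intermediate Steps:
$C = \frac{3}{4}$ ($C = \frac{\left(-1\right) \left(-6\right)}{8} = \frac{1}{8} \cdot 6 = \frac{3}{4} \approx 0.75$)
$B{\left(G \right)} = 3 G^{2} + 3 G \left(-7 + G\right)$ ($B{\left(G \right)} = 3 \left(G G + \left(G - 7\right) G\right) = 3 \left(G^{2} + \left(-7 + G\right) G\right) = 3 \left(G^{2} + G \left(-7 + G\right)\right) = 3 G^{2} + 3 G \left(-7 + G\right)$)
$v{\left(U \right)} = - \frac{7}{6} - \frac{3 U}{8}$ ($v{\left(U \right)} = - \frac{7}{6} + \frac{- 3 U \frac{3}{4}}{6} = - \frac{7}{6} + \frac{\left(- \frac{9}{4}\right) U}{6} = - \frac{7}{6} - \frac{3 U}{8}$)
$v{\left(- \frac{42}{158} \right)} + B{\left(99 \right)} = \left(- \frac{7}{6} - \frac{3 \left(- \frac{42}{158}\right)}{8}\right) + 3 \cdot 99 \left(-7 + 2 \cdot 99\right) = \left(- \frac{7}{6} - \frac{3 \left(\left(-42\right) \frac{1}{158}\right)}{8}\right) + 3 \cdot 99 \left(-7 + 198\right) = \left(- \frac{7}{6} - - \frac{63}{632}\right) + 3 \cdot 99 \cdot 191 = \left(- \frac{7}{6} + \frac{63}{632}\right) + 56727 = - \frac{2023}{1896} + 56727 = \frac{107552369}{1896}$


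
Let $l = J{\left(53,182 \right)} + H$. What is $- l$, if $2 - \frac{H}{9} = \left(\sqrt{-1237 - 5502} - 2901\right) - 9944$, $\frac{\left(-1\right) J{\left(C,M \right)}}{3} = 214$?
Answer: $-114981 + 9 i \sqrt{6739} \approx -1.1498 \cdot 10^{5} + 738.82 i$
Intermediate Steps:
$J{\left(C,M \right)} = -642$ ($J{\left(C,M \right)} = \left(-3\right) 214 = -642$)
$H = 115623 - 9 i \sqrt{6739}$ ($H = 18 - 9 \left(\left(\sqrt{-1237 - 5502} - 2901\right) - 9944\right) = 18 - 9 \left(\left(\sqrt{-6739} - 2901\right) - 9944\right) = 18 - 9 \left(\left(i \sqrt{6739} - 2901\right) - 9944\right) = 18 - 9 \left(\left(-2901 + i \sqrt{6739}\right) - 9944\right) = 18 - 9 \left(-12845 + i \sqrt{6739}\right) = 18 + \left(115605 - 9 i \sqrt{6739}\right) = 115623 - 9 i \sqrt{6739} \approx 1.1562 \cdot 10^{5} - 738.82 i$)
$l = 114981 - 9 i \sqrt{6739}$ ($l = -642 + \left(115623 - 9 i \sqrt{6739}\right) = 114981 - 9 i \sqrt{6739} \approx 1.1498 \cdot 10^{5} - 738.82 i$)
$- l = - (114981 - 9 i \sqrt{6739}) = -114981 + 9 i \sqrt{6739}$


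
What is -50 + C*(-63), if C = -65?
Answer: 4045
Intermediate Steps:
-50 + C*(-63) = -50 - 65*(-63) = -50 + 4095 = 4045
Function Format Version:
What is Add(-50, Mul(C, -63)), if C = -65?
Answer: 4045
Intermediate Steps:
Add(-50, Mul(C, -63)) = Add(-50, Mul(-65, -63)) = Add(-50, 4095) = 4045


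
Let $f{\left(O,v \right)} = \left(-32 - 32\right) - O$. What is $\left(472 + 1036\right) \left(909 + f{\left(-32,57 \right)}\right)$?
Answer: $1322516$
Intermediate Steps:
$f{\left(O,v \right)} = -64 - O$ ($f{\left(O,v \right)} = \left(-32 - 32\right) - O = -64 - O$)
$\left(472 + 1036\right) \left(909 + f{\left(-32,57 \right)}\right) = \left(472 + 1036\right) \left(909 - 32\right) = 1508 \left(909 + \left(-64 + 32\right)\right) = 1508 \left(909 - 32\right) = 1508 \cdot 877 = 1322516$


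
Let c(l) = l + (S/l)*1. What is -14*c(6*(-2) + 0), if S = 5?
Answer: 1043/6 ≈ 173.83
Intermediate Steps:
c(l) = l + 5/l (c(l) = l + (5/l)*1 = l + 5/l)
-14*c(6*(-2) + 0) = -14*((6*(-2) + 0) + 5/(6*(-2) + 0)) = -14*((-12 + 0) + 5/(-12 + 0)) = -14*(-12 + 5/(-12)) = -14*(-12 + 5*(-1/12)) = -14*(-12 - 5/12) = -14*(-149/12) = 1043/6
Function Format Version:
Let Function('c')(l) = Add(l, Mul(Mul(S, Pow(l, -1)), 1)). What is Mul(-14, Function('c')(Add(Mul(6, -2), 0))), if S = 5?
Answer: Rational(1043, 6) ≈ 173.83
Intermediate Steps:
Function('c')(l) = Add(l, Mul(5, Pow(l, -1))) (Function('c')(l) = Add(l, Mul(Mul(5, Pow(l, -1)), 1)) = Add(l, Mul(5, Pow(l, -1))))
Mul(-14, Function('c')(Add(Mul(6, -2), 0))) = Mul(-14, Add(Add(Mul(6, -2), 0), Mul(5, Pow(Add(Mul(6, -2), 0), -1)))) = Mul(-14, Add(Add(-12, 0), Mul(5, Pow(Add(-12, 0), -1)))) = Mul(-14, Add(-12, Mul(5, Pow(-12, -1)))) = Mul(-14, Add(-12, Mul(5, Rational(-1, 12)))) = Mul(-14, Add(-12, Rational(-5, 12))) = Mul(-14, Rational(-149, 12)) = Rational(1043, 6)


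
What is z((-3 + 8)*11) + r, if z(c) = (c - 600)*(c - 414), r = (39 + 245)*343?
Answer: 293067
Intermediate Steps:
r = 97412 (r = 284*343 = 97412)
z(c) = (-600 + c)*(-414 + c)
z((-3 + 8)*11) + r = (248400 + ((-3 + 8)*11)**2 - 1014*(-3 + 8)*11) + 97412 = (248400 + (5*11)**2 - 5070*11) + 97412 = (248400 + 55**2 - 1014*55) + 97412 = (248400 + 3025 - 55770) + 97412 = 195655 + 97412 = 293067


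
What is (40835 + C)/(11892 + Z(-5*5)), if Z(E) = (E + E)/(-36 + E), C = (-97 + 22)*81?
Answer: 1060180/362731 ≈ 2.9228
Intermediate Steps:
C = -6075 (C = -75*81 = -6075)
Z(E) = 2*E/(-36 + E) (Z(E) = (2*E)/(-36 + E) = 2*E/(-36 + E))
(40835 + C)/(11892 + Z(-5*5)) = (40835 - 6075)/(11892 + 2*(-5*5)/(-36 - 5*5)) = 34760/(11892 + 2*(-25)/(-36 - 25)) = 34760/(11892 + 2*(-25)/(-61)) = 34760/(11892 + 2*(-25)*(-1/61)) = 34760/(11892 + 50/61) = 34760/(725462/61) = 34760*(61/725462) = 1060180/362731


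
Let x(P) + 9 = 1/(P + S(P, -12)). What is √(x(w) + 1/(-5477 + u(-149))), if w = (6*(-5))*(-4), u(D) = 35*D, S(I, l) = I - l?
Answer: I*√155533686/4158 ≈ 2.9994*I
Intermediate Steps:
w = 120 (w = -30*(-4) = 120)
x(P) = -9 + 1/(12 + 2*P) (x(P) = -9 + 1/(P + (P - 1*(-12))) = -9 + 1/(P + (P + 12)) = -9 + 1/(P + (12 + P)) = -9 + 1/(12 + 2*P))
√(x(w) + 1/(-5477 + u(-149))) = √((-107 - 18*120)/(2*(6 + 120)) + 1/(-5477 + 35*(-149))) = √((½)*(-107 - 2160)/126 + 1/(-5477 - 5215)) = √((½)*(1/126)*(-2267) + 1/(-10692)) = √(-2267/252 - 1/10692) = √(-336653/37422) = I*√155533686/4158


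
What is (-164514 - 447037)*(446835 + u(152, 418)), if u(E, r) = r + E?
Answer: -273610975155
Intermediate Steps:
u(E, r) = E + r
(-164514 - 447037)*(446835 + u(152, 418)) = (-164514 - 447037)*(446835 + (152 + 418)) = -611551*(446835 + 570) = -611551*447405 = -273610975155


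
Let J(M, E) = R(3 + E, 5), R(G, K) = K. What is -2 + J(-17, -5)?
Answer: 3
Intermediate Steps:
J(M, E) = 5
-2 + J(-17, -5) = -2 + 5 = 3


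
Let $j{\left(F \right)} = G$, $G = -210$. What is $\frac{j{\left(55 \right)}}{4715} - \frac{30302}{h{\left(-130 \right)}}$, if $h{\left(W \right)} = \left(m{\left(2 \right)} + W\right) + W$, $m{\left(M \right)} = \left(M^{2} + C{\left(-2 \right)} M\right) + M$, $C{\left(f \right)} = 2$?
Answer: $\frac{14282143}{117875} \approx 121.16$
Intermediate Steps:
$j{\left(F \right)} = -210$
$m{\left(M \right)} = M^{2} + 3 M$ ($m{\left(M \right)} = \left(M^{2} + 2 M\right) + M = M^{2} + 3 M$)
$h{\left(W \right)} = 10 + 2 W$ ($h{\left(W \right)} = \left(2 \left(3 + 2\right) + W\right) + W = \left(2 \cdot 5 + W\right) + W = \left(10 + W\right) + W = 10 + 2 W$)
$\frac{j{\left(55 \right)}}{4715} - \frac{30302}{h{\left(-130 \right)}} = - \frac{210}{4715} - \frac{30302}{10 + 2 \left(-130\right)} = \left(-210\right) \frac{1}{4715} - \frac{30302}{10 - 260} = - \frac{42}{943} - \frac{30302}{-250} = - \frac{42}{943} - - \frac{15151}{125} = - \frac{42}{943} + \frac{15151}{125} = \frac{14282143}{117875}$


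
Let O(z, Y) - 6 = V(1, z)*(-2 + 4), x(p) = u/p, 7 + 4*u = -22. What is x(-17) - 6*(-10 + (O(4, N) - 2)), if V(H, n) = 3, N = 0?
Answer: 29/68 ≈ 0.42647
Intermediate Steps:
u = -29/4 (u = -7/4 + (¼)*(-22) = -7/4 - 11/2 = -29/4 ≈ -7.2500)
x(p) = -29/(4*p)
O(z, Y) = 12 (O(z, Y) = 6 + 3*(-2 + 4) = 6 + 3*2 = 6 + 6 = 12)
x(-17) - 6*(-10 + (O(4, N) - 2)) = -29/4/(-17) - 6*(-10 + (12 - 2)) = -29/4*(-1/17) - 6*(-10 + 10) = 29/68 - 6*0 = 29/68 + 0 = 29/68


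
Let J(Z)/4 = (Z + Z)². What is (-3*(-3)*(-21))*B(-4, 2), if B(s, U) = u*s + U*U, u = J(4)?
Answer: 192780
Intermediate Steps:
J(Z) = 16*Z² (J(Z) = 4*(Z + Z)² = 4*(2*Z)² = 4*(4*Z²) = 16*Z²)
u = 256 (u = 16*4² = 16*16 = 256)
B(s, U) = U² + 256*s (B(s, U) = 256*s + U*U = 256*s + U² = U² + 256*s)
(-3*(-3)*(-21))*B(-4, 2) = (-3*(-3)*(-21))*(2² + 256*(-4)) = (9*(-21))*(4 - 1024) = -189*(-1020) = 192780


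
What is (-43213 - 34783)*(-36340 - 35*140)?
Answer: 3216555040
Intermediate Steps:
(-43213 - 34783)*(-36340 - 35*140) = -77996*(-36340 - 4900) = -77996*(-41240) = 3216555040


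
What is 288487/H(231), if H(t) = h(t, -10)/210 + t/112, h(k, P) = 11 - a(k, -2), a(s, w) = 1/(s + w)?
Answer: 110986718640/813629 ≈ 1.3641e+5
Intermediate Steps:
h(k, P) = 11 - 1/(-2 + k) (h(k, P) = 11 - 1/(k - 2) = 11 - 1/(-2 + k))
H(t) = t/112 + (-23 + 11*t)/(210*(-2 + t)) (H(t) = ((-23 + 11*t)/(-2 + t))/210 + t/112 = ((-23 + 11*t)/(-2 + t))*(1/210) + t*(1/112) = (-23 + 11*t)/(210*(-2 + t)) + t/112 = t/112 + (-23 + 11*t)/(210*(-2 + t)))
288487/H(231) = 288487/(((-184 + 15*231² + 58*231)/(1680*(-2 + 231)))) = 288487/(((1/1680)*(-184 + 15*53361 + 13398)/229)) = 288487/(((1/1680)*(1/229)*(-184 + 800415 + 13398))) = 288487/(((1/1680)*(1/229)*813629)) = 288487/(813629/384720) = 288487*(384720/813629) = 110986718640/813629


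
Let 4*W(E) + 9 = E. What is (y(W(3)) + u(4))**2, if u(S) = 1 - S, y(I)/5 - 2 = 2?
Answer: 289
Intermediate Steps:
W(E) = -9/4 + E/4
y(I) = 20 (y(I) = 10 + 5*2 = 10 + 10 = 20)
(y(W(3)) + u(4))**2 = (20 + (1 - 1*4))**2 = (20 + (1 - 4))**2 = (20 - 3)**2 = 17**2 = 289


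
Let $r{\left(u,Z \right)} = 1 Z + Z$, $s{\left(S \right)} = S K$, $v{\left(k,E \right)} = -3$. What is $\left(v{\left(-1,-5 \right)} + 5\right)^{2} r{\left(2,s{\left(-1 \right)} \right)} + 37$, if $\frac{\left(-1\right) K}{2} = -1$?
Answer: $21$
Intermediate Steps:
$K = 2$ ($K = \left(-2\right) \left(-1\right) = 2$)
$s{\left(S \right)} = 2 S$ ($s{\left(S \right)} = S 2 = 2 S$)
$r{\left(u,Z \right)} = 2 Z$ ($r{\left(u,Z \right)} = Z + Z = 2 Z$)
$\left(v{\left(-1,-5 \right)} + 5\right)^{2} r{\left(2,s{\left(-1 \right)} \right)} + 37 = \left(-3 + 5\right)^{2} \cdot 2 \cdot 2 \left(-1\right) + 37 = 2^{2} \cdot 2 \left(-2\right) + 37 = 4 \left(-4\right) + 37 = -16 + 37 = 21$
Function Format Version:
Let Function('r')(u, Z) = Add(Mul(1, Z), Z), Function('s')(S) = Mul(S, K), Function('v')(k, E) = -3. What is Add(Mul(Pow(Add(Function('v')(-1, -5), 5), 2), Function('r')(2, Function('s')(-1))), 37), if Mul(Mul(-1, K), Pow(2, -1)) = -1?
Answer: 21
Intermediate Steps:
K = 2 (K = Mul(-2, -1) = 2)
Function('s')(S) = Mul(2, S) (Function('s')(S) = Mul(S, 2) = Mul(2, S))
Function('r')(u, Z) = Mul(2, Z) (Function('r')(u, Z) = Add(Z, Z) = Mul(2, Z))
Add(Mul(Pow(Add(Function('v')(-1, -5), 5), 2), Function('r')(2, Function('s')(-1))), 37) = Add(Mul(Pow(Add(-3, 5), 2), Mul(2, Mul(2, -1))), 37) = Add(Mul(Pow(2, 2), Mul(2, -2)), 37) = Add(Mul(4, -4), 37) = Add(-16, 37) = 21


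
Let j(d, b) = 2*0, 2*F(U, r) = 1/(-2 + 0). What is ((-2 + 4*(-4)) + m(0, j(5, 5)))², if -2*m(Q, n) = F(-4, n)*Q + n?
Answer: 324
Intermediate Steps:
F(U, r) = -¼ (F(U, r) = 1/(2*(-2 + 0)) = (½)/(-2) = (½)*(-½) = -¼)
j(d, b) = 0
m(Q, n) = -n/2 + Q/8 (m(Q, n) = -(-Q/4 + n)/2 = -(n - Q/4)/2 = -n/2 + Q/8)
((-2 + 4*(-4)) + m(0, j(5, 5)))² = ((-2 + 4*(-4)) + (-½*0 + (⅛)*0))² = ((-2 - 16) + (0 + 0))² = (-18 + 0)² = (-18)² = 324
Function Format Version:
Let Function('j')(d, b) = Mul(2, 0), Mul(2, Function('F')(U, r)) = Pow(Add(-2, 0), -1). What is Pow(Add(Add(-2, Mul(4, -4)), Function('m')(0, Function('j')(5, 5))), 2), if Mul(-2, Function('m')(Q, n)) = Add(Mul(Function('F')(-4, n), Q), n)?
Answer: 324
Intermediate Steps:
Function('F')(U, r) = Rational(-1, 4) (Function('F')(U, r) = Mul(Rational(1, 2), Pow(Add(-2, 0), -1)) = Mul(Rational(1, 2), Pow(-2, -1)) = Mul(Rational(1, 2), Rational(-1, 2)) = Rational(-1, 4))
Function('j')(d, b) = 0
Function('m')(Q, n) = Add(Mul(Rational(-1, 2), n), Mul(Rational(1, 8), Q)) (Function('m')(Q, n) = Mul(Rational(-1, 2), Add(Mul(Rational(-1, 4), Q), n)) = Mul(Rational(-1, 2), Add(n, Mul(Rational(-1, 4), Q))) = Add(Mul(Rational(-1, 2), n), Mul(Rational(1, 8), Q)))
Pow(Add(Add(-2, Mul(4, -4)), Function('m')(0, Function('j')(5, 5))), 2) = Pow(Add(Add(-2, Mul(4, -4)), Add(Mul(Rational(-1, 2), 0), Mul(Rational(1, 8), 0))), 2) = Pow(Add(Add(-2, -16), Add(0, 0)), 2) = Pow(Add(-18, 0), 2) = Pow(-18, 2) = 324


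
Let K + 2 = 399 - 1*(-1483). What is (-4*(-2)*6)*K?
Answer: 90240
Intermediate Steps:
K = 1880 (K = -2 + (399 - 1*(-1483)) = -2 + (399 + 1483) = -2 + 1882 = 1880)
(-4*(-2)*6)*K = (-4*(-2)*6)*1880 = (8*6)*1880 = 48*1880 = 90240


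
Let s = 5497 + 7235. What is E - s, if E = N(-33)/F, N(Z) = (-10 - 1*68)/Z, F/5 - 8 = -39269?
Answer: -27492907886/2159355 ≈ -12732.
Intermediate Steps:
F = -196305 (F = 40 + 5*(-39269) = 40 - 196345 = -196305)
N(Z) = -78/Z (N(Z) = (-10 - 68)/Z = -78/Z)
E = -26/2159355 (E = -78/(-33)/(-196305) = -78*(-1/33)*(-1/196305) = (26/11)*(-1/196305) = -26/2159355 ≈ -1.2041e-5)
s = 12732
E - s = -26/2159355 - 1*12732 = -26/2159355 - 12732 = -27492907886/2159355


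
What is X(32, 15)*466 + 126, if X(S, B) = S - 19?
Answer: 6184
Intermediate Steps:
X(S, B) = -19 + S
X(32, 15)*466 + 126 = (-19 + 32)*466 + 126 = 13*466 + 126 = 6058 + 126 = 6184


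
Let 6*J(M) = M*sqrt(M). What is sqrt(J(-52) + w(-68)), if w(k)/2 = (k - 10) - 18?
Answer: 2*sqrt(-432 - 39*I*sqrt(13))/3 ≈ 2.2266 - 14.034*I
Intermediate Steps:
J(M) = M**(3/2)/6 (J(M) = (M*sqrt(M))/6 = M**(3/2)/6)
w(k) = -56 + 2*k (w(k) = 2*((k - 10) - 18) = 2*((-10 + k) - 18) = 2*(-28 + k) = -56 + 2*k)
sqrt(J(-52) + w(-68)) = sqrt((-52)**(3/2)/6 + (-56 + 2*(-68))) = sqrt((-104*I*sqrt(13))/6 + (-56 - 136)) = sqrt(-52*I*sqrt(13)/3 - 192) = sqrt(-192 - 52*I*sqrt(13)/3)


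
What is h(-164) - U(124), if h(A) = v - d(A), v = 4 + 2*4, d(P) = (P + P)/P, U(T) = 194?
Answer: -184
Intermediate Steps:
d(P) = 2 (d(P) = (2*P)/P = 2)
v = 12 (v = 4 + 8 = 12)
h(A) = 10 (h(A) = 12 - 1*2 = 12 - 2 = 10)
h(-164) - U(124) = 10 - 1*194 = 10 - 194 = -184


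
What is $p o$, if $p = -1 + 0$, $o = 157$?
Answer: $-157$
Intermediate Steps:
$p = -1$
$p o = \left(-1\right) 157 = -157$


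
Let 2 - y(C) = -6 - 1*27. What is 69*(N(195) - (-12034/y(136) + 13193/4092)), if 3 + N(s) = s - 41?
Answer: 1619374639/47740 ≈ 33921.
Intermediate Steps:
N(s) = -44 + s (N(s) = -3 + (s - 41) = -3 + (-41 + s) = -44 + s)
y(C) = 35 (y(C) = 2 - (-6 - 1*27) = 2 - (-6 - 27) = 2 - 1*(-33) = 2 + 33 = 35)
69*(N(195) - (-12034/y(136) + 13193/4092)) = 69*((-44 + 195) - (-12034/35 + 13193/4092)) = 69*(151 - (-12034*1/35 + 13193*(1/4092))) = 69*(151 - (-12034/35 + 13193/4092)) = 69*(151 - 1*(-48781373/143220)) = 69*(151 + 48781373/143220) = 69*(70407593/143220) = 1619374639/47740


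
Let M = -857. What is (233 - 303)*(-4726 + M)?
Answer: 390810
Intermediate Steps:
(233 - 303)*(-4726 + M) = (233 - 303)*(-4726 - 857) = -70*(-5583) = 390810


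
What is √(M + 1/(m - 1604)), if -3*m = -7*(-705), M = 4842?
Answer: √15731657/57 ≈ 69.584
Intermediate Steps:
m = -1645 (m = -(-7)*(-705)/3 = -⅓*4935 = -1645)
√(M + 1/(m - 1604)) = √(4842 + 1/(-1645 - 1604)) = √(4842 + 1/(-3249)) = √(4842 - 1/3249) = √(15731657/3249) = √15731657/57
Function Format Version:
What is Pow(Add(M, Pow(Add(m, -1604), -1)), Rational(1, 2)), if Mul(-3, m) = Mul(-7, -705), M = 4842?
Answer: Mul(Rational(1, 57), Pow(15731657, Rational(1, 2))) ≈ 69.584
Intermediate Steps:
m = -1645 (m = Mul(Rational(-1, 3), Mul(-7, -705)) = Mul(Rational(-1, 3), 4935) = -1645)
Pow(Add(M, Pow(Add(m, -1604), -1)), Rational(1, 2)) = Pow(Add(4842, Pow(Add(-1645, -1604), -1)), Rational(1, 2)) = Pow(Add(4842, Pow(-3249, -1)), Rational(1, 2)) = Pow(Add(4842, Rational(-1, 3249)), Rational(1, 2)) = Pow(Rational(15731657, 3249), Rational(1, 2)) = Mul(Rational(1, 57), Pow(15731657, Rational(1, 2)))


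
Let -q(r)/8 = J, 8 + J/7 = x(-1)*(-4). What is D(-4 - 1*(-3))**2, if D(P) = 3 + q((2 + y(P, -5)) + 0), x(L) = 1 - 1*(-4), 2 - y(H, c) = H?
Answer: 2468041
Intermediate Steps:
y(H, c) = 2 - H
x(L) = 5 (x(L) = 1 + 4 = 5)
J = -196 (J = -56 + 7*(5*(-4)) = -56 + 7*(-20) = -56 - 140 = -196)
q(r) = 1568 (q(r) = -8*(-196) = 1568)
D(P) = 1571 (D(P) = 3 + 1568 = 1571)
D(-4 - 1*(-3))**2 = 1571**2 = 2468041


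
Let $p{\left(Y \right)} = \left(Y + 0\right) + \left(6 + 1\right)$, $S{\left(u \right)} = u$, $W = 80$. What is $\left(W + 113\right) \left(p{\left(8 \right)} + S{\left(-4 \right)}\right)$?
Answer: $2123$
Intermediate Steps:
$p{\left(Y \right)} = 7 + Y$ ($p{\left(Y \right)} = Y + 7 = 7 + Y$)
$\left(W + 113\right) \left(p{\left(8 \right)} + S{\left(-4 \right)}\right) = \left(80 + 113\right) \left(\left(7 + 8\right) - 4\right) = 193 \left(15 - 4\right) = 193 \cdot 11 = 2123$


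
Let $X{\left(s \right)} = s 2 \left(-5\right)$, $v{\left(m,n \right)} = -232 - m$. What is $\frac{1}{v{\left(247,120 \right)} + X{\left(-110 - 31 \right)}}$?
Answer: $\frac{1}{931} \approx 0.0010741$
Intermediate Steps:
$X{\left(s \right)} = - 10 s$ ($X{\left(s \right)} = 2 s \left(-5\right) = - 10 s$)
$\frac{1}{v{\left(247,120 \right)} + X{\left(-110 - 31 \right)}} = \frac{1}{\left(-232 - 247\right) - 10 \left(-110 - 31\right)} = \frac{1}{-479 - -1410} = \frac{1}{-479 + 1410} = \frac{1}{931}$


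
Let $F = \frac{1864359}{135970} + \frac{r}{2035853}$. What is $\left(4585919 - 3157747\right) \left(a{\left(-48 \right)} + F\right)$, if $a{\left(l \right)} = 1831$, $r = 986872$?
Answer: $\frac{364739338281818670822}{138407466205} \approx 2.6353 \cdot 10^{9}$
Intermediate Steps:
$F = \frac{3929745849067}{276814932410}$ ($F = \frac{1864359}{135970} + \frac{986872}{2035853} = \frac{3929745849067}{276814932410} \approx 14.196$)
$\left(4585919 - 3157747\right) \left(a{\left(-48 \right)} + F\right) = \left(4585919 - 3157747\right) \left(1831 + \frac{3929745849067}{276814932410}\right) = 1428172 \cdot \frac{510777887091777}{276814932410} = \frac{364739338281818670822}{138407466205}$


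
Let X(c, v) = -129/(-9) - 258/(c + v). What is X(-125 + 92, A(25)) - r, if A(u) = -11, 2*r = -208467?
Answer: 3440372/33 ≈ 1.0425e+5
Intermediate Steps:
r = -208467/2 (r = (1/2)*(-208467) = -208467/2 ≈ -1.0423e+5)
X(c, v) = 43/3 - 258/(c + v) (X(c, v) = -129*(-1/9) - 258/(c + v) = 43/3 - 258/(c + v))
X(-125 + 92, A(25)) - r = 43*(-18 + (-125 + 92) - 11)/(3*((-125 + 92) - 11)) - 1*(-208467/2) = 43*(-18 - 33 - 11)/(3*(-33 - 11)) + 208467/2 = (43/3)*(-62)/(-44) + 208467/2 = (43/3)*(-1/44)*(-62) + 208467/2 = 1333/66 + 208467/2 = 3440372/33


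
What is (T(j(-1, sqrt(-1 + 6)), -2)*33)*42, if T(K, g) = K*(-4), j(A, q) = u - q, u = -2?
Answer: 11088 + 5544*sqrt(5) ≈ 23485.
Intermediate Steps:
j(A, q) = -2 - q
T(K, g) = -4*K
(T(j(-1, sqrt(-1 + 6)), -2)*33)*42 = (-4*(-2 - sqrt(-1 + 6))*33)*42 = (-4*(-2 - sqrt(5))*33)*42 = ((8 + 4*sqrt(5))*33)*42 = (264 + 132*sqrt(5))*42 = 11088 + 5544*sqrt(5)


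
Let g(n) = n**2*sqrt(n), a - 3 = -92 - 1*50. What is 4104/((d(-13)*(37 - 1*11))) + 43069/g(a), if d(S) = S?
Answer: -2052/169 - 43069*I*sqrt(139)/2685619 ≈ -12.142 - 0.18907*I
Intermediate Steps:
a = -139 (a = 3 + (-92 - 1*50) = 3 + (-92 - 50) = 3 - 142 = -139)
g(n) = n**(5/2)
4104/((d(-13)*(37 - 1*11))) + 43069/g(a) = 4104/((-13*(37 - 1*11))) + 43069/((-139)**(5/2)) = 4104/((-13*(37 - 11))) + 43069/((19321*I*sqrt(139))) = 4104/((-13*26)) + 43069*(-I*sqrt(139)/2685619) = 4104/(-338) - 43069*I*sqrt(139)/2685619 = 4104*(-1/338) - 43069*I*sqrt(139)/2685619 = -2052/169 - 43069*I*sqrt(139)/2685619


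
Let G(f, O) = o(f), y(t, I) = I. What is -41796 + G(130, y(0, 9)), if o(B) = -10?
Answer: -41806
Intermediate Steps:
G(f, O) = -10
-41796 + G(130, y(0, 9)) = -41796 - 10 = -41806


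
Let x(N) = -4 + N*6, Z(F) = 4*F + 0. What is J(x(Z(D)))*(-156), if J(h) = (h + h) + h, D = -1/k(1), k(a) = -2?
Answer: -3744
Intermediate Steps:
D = ½ (D = -1/(-2) = -1*(-½) = ½ ≈ 0.50000)
Z(F) = 4*F
x(N) = -4 + 6*N
J(h) = 3*h (J(h) = 2*h + h = 3*h)
J(x(Z(D)))*(-156) = (3*(-4 + 6*(4*(½))))*(-156) = (3*(-4 + 6*2))*(-156) = (3*(-4 + 12))*(-156) = (3*8)*(-156) = 24*(-156) = -3744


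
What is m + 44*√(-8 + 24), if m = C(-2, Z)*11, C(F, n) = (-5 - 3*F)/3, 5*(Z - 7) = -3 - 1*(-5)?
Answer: 539/3 ≈ 179.67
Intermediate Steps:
Z = 37/5 (Z = 7 + (-3 - 1*(-5))/5 = 7 + (-3 + 5)/5 = 7 + (⅕)*2 = 7 + ⅖ = 37/5 ≈ 7.4000)
C(F, n) = -5/3 - F (C(F, n) = (-5 - 3*F)*(⅓) = -5/3 - F)
m = 11/3 (m = (-5/3 - 1*(-2))*11 = (-5/3 + 2)*11 = (⅓)*11 = 11/3 ≈ 3.6667)
m + 44*√(-8 + 24) = 11/3 + 44*√(-8 + 24) = 11/3 + 44*√16 = 11/3 + 44*4 = 11/3 + 176 = 539/3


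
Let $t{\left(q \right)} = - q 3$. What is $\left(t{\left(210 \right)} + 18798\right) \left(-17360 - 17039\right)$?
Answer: $-624961032$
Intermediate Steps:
$t{\left(q \right)} = - 3 q$
$\left(t{\left(210 \right)} + 18798\right) \left(-17360 - 17039\right) = \left(\left(-3\right) 210 + 18798\right) \left(-17360 - 17039\right) = \left(-630 + 18798\right) \left(-34399\right) = 18168 \left(-34399\right) = -624961032$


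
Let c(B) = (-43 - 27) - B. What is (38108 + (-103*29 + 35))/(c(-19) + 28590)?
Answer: 35156/28539 ≈ 1.2319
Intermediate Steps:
c(B) = -70 - B
(38108 + (-103*29 + 35))/(c(-19) + 28590) = (38108 + (-103*29 + 35))/((-70 - 1*(-19)) + 28590) = (38108 + (-2987 + 35))/((-70 + 19) + 28590) = (38108 - 2952)/(-51 + 28590) = 35156/28539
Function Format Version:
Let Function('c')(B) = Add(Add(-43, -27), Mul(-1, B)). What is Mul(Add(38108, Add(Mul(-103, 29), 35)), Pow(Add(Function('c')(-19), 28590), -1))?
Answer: Rational(35156, 28539) ≈ 1.2319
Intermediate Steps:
Function('c')(B) = Add(-70, Mul(-1, B))
Mul(Add(38108, Add(Mul(-103, 29), 35)), Pow(Add(Function('c')(-19), 28590), -1)) = Mul(Add(38108, Add(Mul(-103, 29), 35)), Pow(Add(Add(-70, Mul(-1, -19)), 28590), -1)) = Mul(Add(38108, Add(-2987, 35)), Pow(Add(Add(-70, 19), 28590), -1)) = Mul(Add(38108, -2952), Pow(Add(-51, 28590), -1)) = Mul(35156, Pow(28539, -1)) = Mul(35156, Rational(1, 28539)) = Rational(35156, 28539)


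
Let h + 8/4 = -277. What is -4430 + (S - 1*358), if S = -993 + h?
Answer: -6060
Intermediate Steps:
h = -279 (h = -2 - 277 = -279)
S = -1272 (S = -993 - 279 = -1272)
-4430 + (S - 1*358) = -4430 + (-1272 - 1*358) = -4430 + (-1272 - 358) = -4430 - 1630 = -6060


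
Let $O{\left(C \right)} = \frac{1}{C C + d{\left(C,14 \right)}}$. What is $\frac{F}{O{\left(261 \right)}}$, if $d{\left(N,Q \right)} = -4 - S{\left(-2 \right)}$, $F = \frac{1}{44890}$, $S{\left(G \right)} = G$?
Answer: $\frac{68119}{44890} \approx 1.5175$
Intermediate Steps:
$F = \frac{1}{44890} \approx 2.2277 \cdot 10^{-5}$
$d{\left(N,Q \right)} = -2$ ($d{\left(N,Q \right)} = -4 - -2 = -4 + 2 = -2$)
$O{\left(C \right)} = \frac{1}{-2 + C^{2}}$ ($O{\left(C \right)} = \frac{1}{C C - 2} = \frac{1}{C^{2} - 2} = \frac{1}{-2 + C^{2}}$)
$\frac{F}{O{\left(261 \right)}} = \frac{1}{44890 \frac{1}{-2 + 261^{2}}} = \frac{1}{44890 \frac{1}{-2 + 68121}} = \frac{1}{44890 \cdot \frac{1}{68119}} = \frac{\frac{1}{\frac{1}{68119}}}{44890} = \frac{1}{44890} \cdot 68119 = \frac{68119}{44890}$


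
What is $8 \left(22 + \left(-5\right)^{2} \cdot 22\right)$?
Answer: $4576$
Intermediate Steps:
$8 \left(22 + \left(-5\right)^{2} \cdot 22\right) = 8 \left(22 + 25 \cdot 22\right) = 8 \left(22 + 550\right) = 8 \cdot 572 = 4576$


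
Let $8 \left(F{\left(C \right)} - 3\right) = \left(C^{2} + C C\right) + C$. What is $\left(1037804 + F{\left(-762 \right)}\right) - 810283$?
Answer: $\frac{1490359}{4} \approx 3.7259 \cdot 10^{5}$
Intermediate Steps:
$F{\left(C \right)} = 3 + \frac{C^{2}}{4} + \frac{C}{8}$ ($F{\left(C \right)} = 3 + \frac{\left(C^{2} + C C\right) + C}{8} = 3 + \frac{\left(C^{2} + C^{2}\right) + C}{8} = 3 + \frac{2 C^{2} + C}{8} = 3 + \frac{C + 2 C^{2}}{8} = 3 + \left(\frac{C^{2}}{4} + \frac{C}{8}\right) = 3 + \frac{C^{2}}{4} + \frac{C}{8}$)
$\left(1037804 + F{\left(-762 \right)}\right) - 810283 = \left(1037804 + \left(3 + \frac{\left(-762\right)^{2}}{4} + \frac{1}{8} \left(-762\right)\right)\right) - 810283 = \left(1037804 + \left(3 + \frac{1}{4} \cdot 580644 - \frac{381}{4}\right)\right) - 810283 = \left(1037804 + \left(3 + 145161 - \frac{381}{4}\right)\right) - 810283 = \left(1037804 + \frac{580275}{4}\right) - 810283 = \frac{4731491}{4} - 810283 = \frac{1490359}{4}$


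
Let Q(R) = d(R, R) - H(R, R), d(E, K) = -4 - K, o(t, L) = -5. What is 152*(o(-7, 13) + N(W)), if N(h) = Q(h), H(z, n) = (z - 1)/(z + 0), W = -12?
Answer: 874/3 ≈ 291.33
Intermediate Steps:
H(z, n) = (-1 + z)/z
Q(R) = -4 - R - (-1 + R)/R (Q(R) = (-4 - R) - (-1 + R)/R = -4 - R - (-1 + R)/R)
N(h) = -5 + 1/h - h
152*(o(-7, 13) + N(W)) = 152*(-5 + (-5 + 1/(-12) - 1*(-12))) = 152*(-5 + (-5 - 1/12 + 12)) = 152*(-5 + 83/12) = 152*(23/12) = 874/3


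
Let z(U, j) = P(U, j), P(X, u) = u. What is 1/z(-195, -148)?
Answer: -1/148 ≈ -0.0067568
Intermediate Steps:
z(U, j) = j
1/z(-195, -148) = 1/(-148) = -1/148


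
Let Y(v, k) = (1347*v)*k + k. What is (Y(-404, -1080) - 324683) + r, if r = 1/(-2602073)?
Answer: 1528450594755220/2602073 ≈ 5.8740e+8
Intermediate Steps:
Y(v, k) = k + 1347*k*v (Y(v, k) = 1347*k*v + k = k + 1347*k*v)
r = -1/2602073 ≈ -3.8431e-7
(Y(-404, -1080) - 324683) + r = (-1080*(1 + 1347*(-404)) - 324683) - 1/2602073 = (-1080*(1 - 544188) - 324683) - 1/2602073 = (-1080*(-544187) - 324683) - 1/2602073 = (587721960 - 324683) - 1/2602073 = 587397277 - 1/2602073 = 1528450594755220/2602073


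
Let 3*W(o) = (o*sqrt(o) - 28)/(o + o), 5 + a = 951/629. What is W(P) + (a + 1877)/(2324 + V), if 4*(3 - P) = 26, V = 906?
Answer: 11661997/6095010 + I*sqrt(14)/12 ≈ 1.9134 + 0.3118*I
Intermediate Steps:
P = -7/2 (P = 3 - 1/4*26 = 3 - 13/2 = -7/2 ≈ -3.5000)
a = -2194/629 (a = -5 + 951/629 = -2194/629 ≈ -3.4881)
W(o) = (-28 + o**(3/2))/(6*o) (W(o) = ((o*sqrt(o) - 28)/(o + o))/3 = ((o**(3/2) - 28)/((2*o)))/3 = ((-28 + o**(3/2))*(1/(2*o)))/3 = ((-28 + o**(3/2))/(2*o))/3 = (-28 + o**(3/2))/(6*o))
W(P) + (a + 1877)/(2324 + V) = (-28 + (-7/2)**(3/2))/(6*(-7/2)) + (-2194/629 + 1877)/(2324 + 906) = (1/6)*(-2/7)*(-28 - 7*I*sqrt(14)/4) + (1178439/629)/3230 = (4/3 + I*sqrt(14)/12) + (1178439/629)*(1/3230) = (4/3 + I*sqrt(14)/12) + 1178439/2031670 = 11661997/6095010 + I*sqrt(14)/12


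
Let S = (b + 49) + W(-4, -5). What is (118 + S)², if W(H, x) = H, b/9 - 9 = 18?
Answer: 164836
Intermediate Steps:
b = 243 (b = 81 + 9*18 = 81 + 162 = 243)
S = 288 (S = (243 + 49) - 4 = 292 - 4 = 288)
(118 + S)² = (118 + 288)² = 406² = 164836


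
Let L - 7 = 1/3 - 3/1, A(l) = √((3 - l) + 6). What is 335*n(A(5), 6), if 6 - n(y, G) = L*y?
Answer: -2680/3 ≈ -893.33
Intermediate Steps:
A(l) = √(9 - l)
L = 13/3 (L = 7 + (1/3 - 3/1) = 7 + (1*(⅓) - 3*1) = 7 + (⅓ - 3) = 7 - 8/3 = 13/3 ≈ 4.3333)
n(y, G) = 6 - 13*y/3
335*n(A(5), 6) = 335*(6 - 13*√(9 - 1*5)/3) = 335*(6 - 13*√(9 - 5)/3) = 335*(6 - 13*√4/3) = 335*(6 - 13/3*2) = 335*(6 - 26/3) = 335*(-8/3) = -2680/3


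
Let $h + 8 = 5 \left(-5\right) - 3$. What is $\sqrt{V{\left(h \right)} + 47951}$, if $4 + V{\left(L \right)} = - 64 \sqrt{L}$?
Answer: $\sqrt{47947 - 384 i} \approx 218.97 - 0.8768 i$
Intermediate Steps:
$h = -36$ ($h = -8 + \left(5 \left(-5\right) - 3\right) = -8 - 28 = -36$)
$V{\left(L \right)} = -4 - 64 \sqrt{L}$
$\sqrt{V{\left(h \right)} + 47951} = \sqrt{\left(-4 - 64 \sqrt{-36}\right) + 47951} = \sqrt{\left(-4 - 64 \cdot 6 i\right) + 47951} = \sqrt{\left(-4 - 384 i\right) + 47951} = \sqrt{47947 - 384 i}$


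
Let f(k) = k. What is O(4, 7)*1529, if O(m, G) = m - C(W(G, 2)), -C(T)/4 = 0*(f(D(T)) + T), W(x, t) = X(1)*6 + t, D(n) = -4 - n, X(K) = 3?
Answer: 6116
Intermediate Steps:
W(x, t) = 18 + t (W(x, t) = 3*6 + t = 18 + t)
C(T) = 0 (C(T) = -0*((-4 - T) + T) = -0*(-4) = -4*0 = 0)
O(m, G) = m (O(m, G) = m - 1*0 = m + 0 = m)
O(4, 7)*1529 = 4*1529 = 6116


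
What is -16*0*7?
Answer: 0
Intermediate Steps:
-16*0*7 = -4*0*7 = 0*7 = 0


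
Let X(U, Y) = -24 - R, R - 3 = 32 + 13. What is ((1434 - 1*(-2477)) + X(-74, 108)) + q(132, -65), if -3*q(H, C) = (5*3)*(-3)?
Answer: 3854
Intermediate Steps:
R = 48 (R = 3 + (32 + 13) = 3 + 45 = 48)
X(U, Y) = -72 (X(U, Y) = -24 - 1*48 = -24 - 48 = -72)
q(H, C) = 15 (q(H, C) = -5*3*(-3)/3 = -5*(-3) = -⅓*(-45) = 15)
((1434 - 1*(-2477)) + X(-74, 108)) + q(132, -65) = ((1434 - 1*(-2477)) - 72) + 15 = ((1434 + 2477) - 72) + 15 = (3911 - 72) + 15 = 3839 + 15 = 3854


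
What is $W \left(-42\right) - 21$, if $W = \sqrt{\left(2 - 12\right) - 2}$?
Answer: $-21 - 84 i \sqrt{3} \approx -21.0 - 145.49 i$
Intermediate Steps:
$W = 2 i \sqrt{3}$ ($W = \sqrt{\left(2 - 12\right) - 2} = \sqrt{-10 - 2} = \sqrt{-12} = 2 i \sqrt{3} \approx 3.4641 i$)
$W \left(-42\right) - 21 = 2 i \sqrt{3} \left(-42\right) - 21 = - 84 i \sqrt{3} - 21 = -21 - 84 i \sqrt{3}$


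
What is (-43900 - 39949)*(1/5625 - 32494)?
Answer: 15325815324901/5625 ≈ 2.7246e+9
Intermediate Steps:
(-43900 - 39949)*(1/5625 - 32494) = -83849*(1/5625 - 32494) = -83849*(-182778749/5625) = 15325815324901/5625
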